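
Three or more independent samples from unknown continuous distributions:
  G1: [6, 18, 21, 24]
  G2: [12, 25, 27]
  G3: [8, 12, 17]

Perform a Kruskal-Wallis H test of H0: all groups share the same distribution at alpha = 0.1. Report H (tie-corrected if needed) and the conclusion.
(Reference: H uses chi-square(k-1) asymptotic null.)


Step 1: Combine all N = 10 observations and assign midranks.
sorted (value, group, rank): (6,G1,1), (8,G3,2), (12,G2,3.5), (12,G3,3.5), (17,G3,5), (18,G1,6), (21,G1,7), (24,G1,8), (25,G2,9), (27,G2,10)
Step 2: Sum ranks within each group.
R_1 = 22 (n_1 = 4)
R_2 = 22.5 (n_2 = 3)
R_3 = 10.5 (n_3 = 3)
Step 3: H = 12/(N(N+1)) * sum(R_i^2/n_i) - 3(N+1)
     = 12/(10*11) * (22^2/4 + 22.5^2/3 + 10.5^2/3) - 3*11
     = 0.109091 * 326.5 - 33
     = 2.618182.
Step 4: Ties present; correction factor C = 1 - 6/(10^3 - 10) = 0.993939. Corrected H = 2.618182 / 0.993939 = 2.634146.
Step 5: Under H0, H ~ chi^2(2); p-value = 0.267918.
Step 6: alpha = 0.1. fail to reject H0.

H = 2.6341, df = 2, p = 0.267918, fail to reject H0.


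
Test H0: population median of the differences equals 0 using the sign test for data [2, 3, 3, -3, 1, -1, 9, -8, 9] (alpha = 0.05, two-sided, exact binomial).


Step 1: Discard zero differences. Original n = 9; n_eff = number of nonzero differences = 9.
Nonzero differences (with sign): +2, +3, +3, -3, +1, -1, +9, -8, +9
Step 2: Count signs: positive = 6, negative = 3.
Step 3: Under H0: P(positive) = 0.5, so the number of positives S ~ Bin(9, 0.5).
Step 4: Two-sided exact p-value = sum of Bin(9,0.5) probabilities at or below the observed probability = 0.507812.
Step 5: alpha = 0.05. fail to reject H0.

n_eff = 9, pos = 6, neg = 3, p = 0.507812, fail to reject H0.


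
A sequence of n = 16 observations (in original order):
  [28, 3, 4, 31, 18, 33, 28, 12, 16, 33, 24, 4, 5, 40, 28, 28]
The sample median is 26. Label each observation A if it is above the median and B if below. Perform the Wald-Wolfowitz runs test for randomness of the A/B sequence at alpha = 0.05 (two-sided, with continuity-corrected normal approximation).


Step 1: Compute median = 26; label A = above, B = below.
Labels in order: ABBABAABBABBBAAA  (n_A = 8, n_B = 8)
Step 2: Count runs R = 9.
Step 3: Under H0 (random ordering), E[R] = 2*n_A*n_B/(n_A+n_B) + 1 = 2*8*8/16 + 1 = 9.0000.
        Var[R] = 2*n_A*n_B*(2*n_A*n_B - n_A - n_B) / ((n_A+n_B)^2 * (n_A+n_B-1)) = 14336/3840 = 3.7333.
        SD[R] = 1.9322.
Step 4: R = E[R], so z = 0 with no continuity correction.
Step 5: Two-sided p-value via normal approximation = 2*(1 - Phi(|z|)) = 1.000000.
Step 6: alpha = 0.05. fail to reject H0.

R = 9, z = 0.0000, p = 1.000000, fail to reject H0.


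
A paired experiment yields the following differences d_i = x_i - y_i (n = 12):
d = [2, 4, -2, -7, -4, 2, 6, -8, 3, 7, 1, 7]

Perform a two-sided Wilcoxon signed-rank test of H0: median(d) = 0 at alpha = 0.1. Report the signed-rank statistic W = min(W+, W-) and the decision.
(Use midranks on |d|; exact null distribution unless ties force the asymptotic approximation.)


Step 1: Drop any zero differences (none here) and take |d_i|.
|d| = [2, 4, 2, 7, 4, 2, 6, 8, 3, 7, 1, 7]
Step 2: Midrank |d_i| (ties get averaged ranks).
ranks: |2|->3, |4|->6.5, |2|->3, |7|->10, |4|->6.5, |2|->3, |6|->8, |8|->12, |3|->5, |7|->10, |1|->1, |7|->10
Step 3: Attach original signs; sum ranks with positive sign and with negative sign.
W+ = 3 + 6.5 + 3 + 8 + 5 + 10 + 1 + 10 = 46.5
W- = 3 + 10 + 6.5 + 12 = 31.5
(Check: W+ + W- = 78 should equal n(n+1)/2 = 78.)
Step 4: Test statistic W = min(W+, W-) = 31.5.
Step 5: Ties in |d|, so use the tie-corrected normal approximation.
        E[W] = n(n+1)/4 = 12*13/4 = 39.
        Tie groups: |d|=2 (t=3), |d|=4 (t=2), |d|=7 (t=3); sum(t^3 - t) = 54.
        Var[W] = n(n+1)(2n+1)/24 - sum(t^3-t)/48 = 3900/24 - 54/48 = 161.375.
        z = (W - E[W]) / sqrt(Var[W]) = (31.5 - 39) / 12.7033 = -0.5904.
        Two-sided p = 2*Phi(z) = 0.554925.
Step 6: alpha = 0.1. fail to reject H0.

W+ = 46.5, W- = 31.5, W = min = 31.5, p = 0.554925, fail to reject H0.


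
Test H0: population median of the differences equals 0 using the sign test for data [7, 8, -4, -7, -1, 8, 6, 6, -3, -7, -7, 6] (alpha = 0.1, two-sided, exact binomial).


Step 1: Discard zero differences. Original n = 12; n_eff = number of nonzero differences = 12.
Nonzero differences (with sign): +7, +8, -4, -7, -1, +8, +6, +6, -3, -7, -7, +6
Step 2: Count signs: positive = 6, negative = 6.
Step 3: Under H0: P(positive) = 0.5, so the number of positives S ~ Bin(12, 0.5).
Step 4: Two-sided exact p-value = sum of Bin(12,0.5) probabilities at or below the observed probability = 1.000000.
Step 5: alpha = 0.1. fail to reject H0.

n_eff = 12, pos = 6, neg = 6, p = 1.000000, fail to reject H0.


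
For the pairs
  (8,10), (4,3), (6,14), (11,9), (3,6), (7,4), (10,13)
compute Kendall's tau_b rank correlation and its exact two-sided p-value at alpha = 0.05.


Step 1: Enumerate the 21 unordered pairs (i,j) with i<j and classify each by sign(x_j-x_i) * sign(y_j-y_i).
  (1,2):dx=-4,dy=-7->C; (1,3):dx=-2,dy=+4->D; (1,4):dx=+3,dy=-1->D; (1,5):dx=-5,dy=-4->C
  (1,6):dx=-1,dy=-6->C; (1,7):dx=+2,dy=+3->C; (2,3):dx=+2,dy=+11->C; (2,4):dx=+7,dy=+6->C
  (2,5):dx=-1,dy=+3->D; (2,6):dx=+3,dy=+1->C; (2,7):dx=+6,dy=+10->C; (3,4):dx=+5,dy=-5->D
  (3,5):dx=-3,dy=-8->C; (3,6):dx=+1,dy=-10->D; (3,7):dx=+4,dy=-1->D; (4,5):dx=-8,dy=-3->C
  (4,6):dx=-4,dy=-5->C; (4,7):dx=-1,dy=+4->D; (5,6):dx=+4,dy=-2->D; (5,7):dx=+7,dy=+7->C
  (6,7):dx=+3,dy=+9->C
Step 2: C = 13, D = 8, total pairs = 21.
Step 3: tau = (C - D)/(n(n-1)/2) = (13 - 8)/21 = 0.238095.
Step 4: Exact two-sided p-value (enumerate n! = 5040 permutations of y under H0): p = 0.561905.
Step 5: alpha = 0.05. fail to reject H0.

tau_b = 0.2381 (C=13, D=8), p = 0.561905, fail to reject H0.


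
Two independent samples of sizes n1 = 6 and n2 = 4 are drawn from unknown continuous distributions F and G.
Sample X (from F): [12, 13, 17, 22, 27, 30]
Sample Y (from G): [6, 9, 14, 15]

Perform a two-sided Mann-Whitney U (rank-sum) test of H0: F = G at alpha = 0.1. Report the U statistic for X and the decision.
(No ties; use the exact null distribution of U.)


Step 1: Combine and sort all 10 observations; assign midranks.
sorted (value, group): (6,Y), (9,Y), (12,X), (13,X), (14,Y), (15,Y), (17,X), (22,X), (27,X), (30,X)
ranks: 6->1, 9->2, 12->3, 13->4, 14->5, 15->6, 17->7, 22->8, 27->9, 30->10
Step 2: Rank sum for X: R1 = 3 + 4 + 7 + 8 + 9 + 10 = 41.
Step 3: U_X = R1 - n1(n1+1)/2 = 41 - 6*7/2 = 41 - 21 = 20.
       U_Y = n1*n2 - U_X = 24 - 20 = 4.
Step 4: No ties, so the exact null distribution of U (based on enumerating the C(10,6) = 210 equally likely rank assignments) gives the two-sided p-value.
Step 5: p-value = 0.114286; compare to alpha = 0.1. fail to reject H0.

U_X = 20, p = 0.114286, fail to reject H0 at alpha = 0.1.


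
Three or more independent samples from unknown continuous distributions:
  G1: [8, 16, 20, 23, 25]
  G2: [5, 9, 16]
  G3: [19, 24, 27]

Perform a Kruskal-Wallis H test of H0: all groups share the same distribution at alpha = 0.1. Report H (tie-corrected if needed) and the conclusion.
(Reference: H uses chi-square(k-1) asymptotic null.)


Step 1: Combine all N = 11 observations and assign midranks.
sorted (value, group, rank): (5,G2,1), (8,G1,2), (9,G2,3), (16,G1,4.5), (16,G2,4.5), (19,G3,6), (20,G1,7), (23,G1,8), (24,G3,9), (25,G1,10), (27,G3,11)
Step 2: Sum ranks within each group.
R_1 = 31.5 (n_1 = 5)
R_2 = 8.5 (n_2 = 3)
R_3 = 26 (n_3 = 3)
Step 3: H = 12/(N(N+1)) * sum(R_i^2/n_i) - 3(N+1)
     = 12/(11*12) * (31.5^2/5 + 8.5^2/3 + 26^2/3) - 3*12
     = 0.090909 * 447.867 - 36
     = 4.715152.
Step 4: Ties present; correction factor C = 1 - 6/(11^3 - 11) = 0.995455. Corrected H = 4.715152 / 0.995455 = 4.736682.
Step 5: Under H0, H ~ chi^2(2); p-value = 0.093636.
Step 6: alpha = 0.1. reject H0.

H = 4.7367, df = 2, p = 0.093636, reject H0.


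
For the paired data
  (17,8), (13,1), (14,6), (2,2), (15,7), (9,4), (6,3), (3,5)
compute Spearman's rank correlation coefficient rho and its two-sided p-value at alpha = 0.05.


Step 1: Rank x and y separately (midranks; no ties here).
rank(x): 17->8, 13->5, 14->6, 2->1, 15->7, 9->4, 6->3, 3->2
rank(y): 8->8, 1->1, 6->6, 2->2, 7->7, 4->4, 3->3, 5->5
Step 2: d_i = R_x(i) - R_y(i); compute d_i^2.
  (8-8)^2=0, (5-1)^2=16, (6-6)^2=0, (1-2)^2=1, (7-7)^2=0, (4-4)^2=0, (3-3)^2=0, (2-5)^2=9
sum(d^2) = 26.
Step 3: rho = 1 - 6*26 / (8*(8^2 - 1)) = 1 - 156/504 = 0.690476.
Step 4: Under H0, t = rho * sqrt((n-2)/(1-rho^2)) = 2.3382 ~ t(6).
Step 5: Two-sided p-value from the t-distribution with 6 df = 0.057990.
Step 6: alpha = 0.05. fail to reject H0.

rho = 0.6905, p = 0.057990, fail to reject H0 at alpha = 0.05.


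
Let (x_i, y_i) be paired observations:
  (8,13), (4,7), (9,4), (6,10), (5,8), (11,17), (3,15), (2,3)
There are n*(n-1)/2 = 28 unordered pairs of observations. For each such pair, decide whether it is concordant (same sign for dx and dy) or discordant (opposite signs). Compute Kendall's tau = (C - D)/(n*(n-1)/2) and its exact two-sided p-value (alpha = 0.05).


Step 1: Enumerate the 28 unordered pairs (i,j) with i<j and classify each by sign(x_j-x_i) * sign(y_j-y_i).
  (1,2):dx=-4,dy=-6->C; (1,3):dx=+1,dy=-9->D; (1,4):dx=-2,dy=-3->C; (1,5):dx=-3,dy=-5->C
  (1,6):dx=+3,dy=+4->C; (1,7):dx=-5,dy=+2->D; (1,8):dx=-6,dy=-10->C; (2,3):dx=+5,dy=-3->D
  (2,4):dx=+2,dy=+3->C; (2,5):dx=+1,dy=+1->C; (2,6):dx=+7,dy=+10->C; (2,7):dx=-1,dy=+8->D
  (2,8):dx=-2,dy=-4->C; (3,4):dx=-3,dy=+6->D; (3,5):dx=-4,dy=+4->D; (3,6):dx=+2,dy=+13->C
  (3,7):dx=-6,dy=+11->D; (3,8):dx=-7,dy=-1->C; (4,5):dx=-1,dy=-2->C; (4,6):dx=+5,dy=+7->C
  (4,7):dx=-3,dy=+5->D; (4,8):dx=-4,dy=-7->C; (5,6):dx=+6,dy=+9->C; (5,7):dx=-2,dy=+7->D
  (5,8):dx=-3,dy=-5->C; (6,7):dx=-8,dy=-2->C; (6,8):dx=-9,dy=-14->C; (7,8):dx=-1,dy=-12->C
Step 2: C = 19, D = 9, total pairs = 28.
Step 3: tau = (C - D)/(n(n-1)/2) = (19 - 9)/28 = 0.357143.
Step 4: Exact two-sided p-value (enumerate n! = 40320 permutations of y under H0): p = 0.275099.
Step 5: alpha = 0.05. fail to reject H0.

tau_b = 0.3571 (C=19, D=9), p = 0.275099, fail to reject H0.


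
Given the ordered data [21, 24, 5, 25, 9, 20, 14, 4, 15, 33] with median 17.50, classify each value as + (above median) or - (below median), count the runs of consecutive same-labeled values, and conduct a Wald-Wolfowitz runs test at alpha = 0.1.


Step 1: Compute median = 17.50; label A = above, B = below.
Labels in order: AABABABBBA  (n_A = 5, n_B = 5)
Step 2: Count runs R = 7.
Step 3: Under H0 (random ordering), E[R] = 2*n_A*n_B/(n_A+n_B) + 1 = 2*5*5/10 + 1 = 6.0000.
        Var[R] = 2*n_A*n_B*(2*n_A*n_B - n_A - n_B) / ((n_A+n_B)^2 * (n_A+n_B-1)) = 2000/900 = 2.2222.
        SD[R] = 1.4907.
Step 4: Continuity-corrected z = (R - 0.5 - E[R]) / SD[R] = (7 - 0.5 - 6.0000) / 1.4907 = 0.3354.
Step 5: Two-sided p-value via normal approximation = 2*(1 - Phi(|z|)) = 0.737316.
Step 6: alpha = 0.1. fail to reject H0.

R = 7, z = 0.3354, p = 0.737316, fail to reject H0.


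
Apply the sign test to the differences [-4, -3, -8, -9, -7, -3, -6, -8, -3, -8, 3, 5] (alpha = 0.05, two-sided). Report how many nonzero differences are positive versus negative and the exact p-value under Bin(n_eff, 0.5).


Step 1: Discard zero differences. Original n = 12; n_eff = number of nonzero differences = 12.
Nonzero differences (with sign): -4, -3, -8, -9, -7, -3, -6, -8, -3, -8, +3, +5
Step 2: Count signs: positive = 2, negative = 10.
Step 3: Under H0: P(positive) = 0.5, so the number of positives S ~ Bin(12, 0.5).
Step 4: Two-sided exact p-value = sum of Bin(12,0.5) probabilities at or below the observed probability = 0.038574.
Step 5: alpha = 0.05. reject H0.

n_eff = 12, pos = 2, neg = 10, p = 0.038574, reject H0.


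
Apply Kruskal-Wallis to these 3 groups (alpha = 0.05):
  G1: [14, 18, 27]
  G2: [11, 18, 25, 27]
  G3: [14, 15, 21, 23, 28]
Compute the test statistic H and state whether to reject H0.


Step 1: Combine all N = 12 observations and assign midranks.
sorted (value, group, rank): (11,G2,1), (14,G1,2.5), (14,G3,2.5), (15,G3,4), (18,G1,5.5), (18,G2,5.5), (21,G3,7), (23,G3,8), (25,G2,9), (27,G1,10.5), (27,G2,10.5), (28,G3,12)
Step 2: Sum ranks within each group.
R_1 = 18.5 (n_1 = 3)
R_2 = 26 (n_2 = 4)
R_3 = 33.5 (n_3 = 5)
Step 3: H = 12/(N(N+1)) * sum(R_i^2/n_i) - 3(N+1)
     = 12/(12*13) * (18.5^2/3 + 26^2/4 + 33.5^2/5) - 3*13
     = 0.076923 * 507.533 - 39
     = 0.041026.
Step 4: Ties present; correction factor C = 1 - 18/(12^3 - 12) = 0.989510. Corrected H = 0.041026 / 0.989510 = 0.041461.
Step 5: Under H0, H ~ chi^2(2); p-value = 0.979483.
Step 6: alpha = 0.05. fail to reject H0.

H = 0.0415, df = 2, p = 0.979483, fail to reject H0.


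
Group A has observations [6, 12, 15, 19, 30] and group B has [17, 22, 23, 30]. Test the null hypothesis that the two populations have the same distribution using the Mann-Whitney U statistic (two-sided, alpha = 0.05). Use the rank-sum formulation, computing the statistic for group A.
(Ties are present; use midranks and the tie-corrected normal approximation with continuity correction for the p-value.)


Step 1: Combine and sort all 9 observations; assign midranks.
sorted (value, group): (6,X), (12,X), (15,X), (17,Y), (19,X), (22,Y), (23,Y), (30,X), (30,Y)
ranks: 6->1, 12->2, 15->3, 17->4, 19->5, 22->6, 23->7, 30->8.5, 30->8.5
Step 2: Rank sum for X: R1 = 1 + 2 + 3 + 5 + 8.5 = 19.5.
Step 3: U_X = R1 - n1(n1+1)/2 = 19.5 - 5*6/2 = 19.5 - 15 = 4.5.
       U_Y = n1*n2 - U_X = 20 - 4.5 = 15.5.
Step 4: Ties are present, so use the tie-corrected normal approximation (with continuity correction) for the p-value.
Step 5: p-value = 0.218742; compare to alpha = 0.05. fail to reject H0.

U_X = 4.5, p = 0.218742, fail to reject H0 at alpha = 0.05.


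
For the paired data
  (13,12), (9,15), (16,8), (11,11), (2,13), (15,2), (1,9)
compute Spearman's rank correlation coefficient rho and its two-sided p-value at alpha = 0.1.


Step 1: Rank x and y separately (midranks; no ties here).
rank(x): 13->5, 9->3, 16->7, 11->4, 2->2, 15->6, 1->1
rank(y): 12->5, 15->7, 8->2, 11->4, 13->6, 2->1, 9->3
Step 2: d_i = R_x(i) - R_y(i); compute d_i^2.
  (5-5)^2=0, (3-7)^2=16, (7-2)^2=25, (4-4)^2=0, (2-6)^2=16, (6-1)^2=25, (1-3)^2=4
sum(d^2) = 86.
Step 3: rho = 1 - 6*86 / (7*(7^2 - 1)) = 1 - 516/336 = -0.535714.
Step 4: Under H0, t = rho * sqrt((n-2)/(1-rho^2)) = -1.4186 ~ t(5).
Step 5: Two-sided p-value from the t-distribution with 5 df = 0.215217.
Step 6: alpha = 0.1. fail to reject H0.

rho = -0.5357, p = 0.215217, fail to reject H0 at alpha = 0.1.


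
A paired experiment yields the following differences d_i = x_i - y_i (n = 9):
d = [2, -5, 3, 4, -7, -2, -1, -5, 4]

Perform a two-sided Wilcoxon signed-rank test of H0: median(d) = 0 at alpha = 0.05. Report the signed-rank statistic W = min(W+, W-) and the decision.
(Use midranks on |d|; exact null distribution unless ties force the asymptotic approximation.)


Step 1: Drop any zero differences (none here) and take |d_i|.
|d| = [2, 5, 3, 4, 7, 2, 1, 5, 4]
Step 2: Midrank |d_i| (ties get averaged ranks).
ranks: |2|->2.5, |5|->7.5, |3|->4, |4|->5.5, |7|->9, |2|->2.5, |1|->1, |5|->7.5, |4|->5.5
Step 3: Attach original signs; sum ranks with positive sign and with negative sign.
W+ = 2.5 + 4 + 5.5 + 5.5 = 17.5
W- = 7.5 + 9 + 2.5 + 1 + 7.5 = 27.5
(Check: W+ + W- = 45 should equal n(n+1)/2 = 45.)
Step 4: Test statistic W = min(W+, W-) = 17.5.
Step 5: Ties in |d|, so use the tie-corrected normal approximation.
        E[W] = n(n+1)/4 = 9*10/4 = 22.5.
        Tie groups: |d|=2 (t=2), |d|=4 (t=2), |d|=5 (t=2); sum(t^3 - t) = 18.
        Var[W] = n(n+1)(2n+1)/24 - sum(t^3-t)/48 = 1710/24 - 18/48 = 70.875.
        z = (W - E[W]) / sqrt(Var[W]) = (17.5 - 22.5) / 8.4187 = -0.5939.
        Two-sided p = 2*Phi(z) = 0.552570.
Step 6: alpha = 0.05. fail to reject H0.

W+ = 17.5, W- = 27.5, W = min = 17.5, p = 0.552570, fail to reject H0.


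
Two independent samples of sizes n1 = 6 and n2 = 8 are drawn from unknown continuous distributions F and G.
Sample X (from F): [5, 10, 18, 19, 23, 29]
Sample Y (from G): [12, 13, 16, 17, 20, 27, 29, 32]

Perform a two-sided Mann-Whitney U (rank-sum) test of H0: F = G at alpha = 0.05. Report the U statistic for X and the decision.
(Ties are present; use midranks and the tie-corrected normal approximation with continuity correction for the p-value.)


Step 1: Combine and sort all 14 observations; assign midranks.
sorted (value, group): (5,X), (10,X), (12,Y), (13,Y), (16,Y), (17,Y), (18,X), (19,X), (20,Y), (23,X), (27,Y), (29,X), (29,Y), (32,Y)
ranks: 5->1, 10->2, 12->3, 13->4, 16->5, 17->6, 18->7, 19->8, 20->9, 23->10, 27->11, 29->12.5, 29->12.5, 32->14
Step 2: Rank sum for X: R1 = 1 + 2 + 7 + 8 + 10 + 12.5 = 40.5.
Step 3: U_X = R1 - n1(n1+1)/2 = 40.5 - 6*7/2 = 40.5 - 21 = 19.5.
       U_Y = n1*n2 - U_X = 48 - 19.5 = 28.5.
Step 4: Ties are present, so use the tie-corrected normal approximation (with continuity correction) for the p-value.
Step 5: p-value = 0.605180; compare to alpha = 0.05. fail to reject H0.

U_X = 19.5, p = 0.605180, fail to reject H0 at alpha = 0.05.


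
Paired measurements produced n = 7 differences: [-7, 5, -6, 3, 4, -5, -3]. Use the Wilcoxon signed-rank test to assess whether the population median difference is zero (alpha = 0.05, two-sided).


Step 1: Drop any zero differences (none here) and take |d_i|.
|d| = [7, 5, 6, 3, 4, 5, 3]
Step 2: Midrank |d_i| (ties get averaged ranks).
ranks: |7|->7, |5|->4.5, |6|->6, |3|->1.5, |4|->3, |5|->4.5, |3|->1.5
Step 3: Attach original signs; sum ranks with positive sign and with negative sign.
W+ = 4.5 + 1.5 + 3 = 9
W- = 7 + 6 + 4.5 + 1.5 = 19
(Check: W+ + W- = 28 should equal n(n+1)/2 = 28.)
Step 4: Test statistic W = min(W+, W-) = 9.
Step 5: Ties in |d|, so use the tie-corrected normal approximation.
        E[W] = n(n+1)/4 = 7*8/4 = 14.
        Tie groups: |d|=3 (t=2), |d|=5 (t=2); sum(t^3 - t) = 12.
        Var[W] = n(n+1)(2n+1)/24 - sum(t^3-t)/48 = 840/24 - 12/48 = 34.75.
        z = (W - E[W]) / sqrt(Var[W]) = (9 - 14) / 5.8949 = -0.8482.
        Two-sided p = 2*Phi(z) = 0.396333.
Step 6: alpha = 0.05. fail to reject H0.

W+ = 9, W- = 19, W = min = 9, p = 0.396333, fail to reject H0.


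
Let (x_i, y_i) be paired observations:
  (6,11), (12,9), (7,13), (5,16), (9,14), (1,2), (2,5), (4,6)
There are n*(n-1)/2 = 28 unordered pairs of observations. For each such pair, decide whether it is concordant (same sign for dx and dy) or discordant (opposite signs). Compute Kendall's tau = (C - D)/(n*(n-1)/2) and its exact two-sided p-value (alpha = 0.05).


Step 1: Enumerate the 28 unordered pairs (i,j) with i<j and classify each by sign(x_j-x_i) * sign(y_j-y_i).
  (1,2):dx=+6,dy=-2->D; (1,3):dx=+1,dy=+2->C; (1,4):dx=-1,dy=+5->D; (1,5):dx=+3,dy=+3->C
  (1,6):dx=-5,dy=-9->C; (1,7):dx=-4,dy=-6->C; (1,8):dx=-2,dy=-5->C; (2,3):dx=-5,dy=+4->D
  (2,4):dx=-7,dy=+7->D; (2,5):dx=-3,dy=+5->D; (2,6):dx=-11,dy=-7->C; (2,7):dx=-10,dy=-4->C
  (2,8):dx=-8,dy=-3->C; (3,4):dx=-2,dy=+3->D; (3,5):dx=+2,dy=+1->C; (3,6):dx=-6,dy=-11->C
  (3,7):dx=-5,dy=-8->C; (3,8):dx=-3,dy=-7->C; (4,5):dx=+4,dy=-2->D; (4,6):dx=-4,dy=-14->C
  (4,7):dx=-3,dy=-11->C; (4,8):dx=-1,dy=-10->C; (5,6):dx=-8,dy=-12->C; (5,7):dx=-7,dy=-9->C
  (5,8):dx=-5,dy=-8->C; (6,7):dx=+1,dy=+3->C; (6,8):dx=+3,dy=+4->C; (7,8):dx=+2,dy=+1->C
Step 2: C = 21, D = 7, total pairs = 28.
Step 3: tau = (C - D)/(n(n-1)/2) = (21 - 7)/28 = 0.500000.
Step 4: Exact two-sided p-value (enumerate n! = 40320 permutations of y under H0): p = 0.108681.
Step 5: alpha = 0.05. fail to reject H0.

tau_b = 0.5000 (C=21, D=7), p = 0.108681, fail to reject H0.


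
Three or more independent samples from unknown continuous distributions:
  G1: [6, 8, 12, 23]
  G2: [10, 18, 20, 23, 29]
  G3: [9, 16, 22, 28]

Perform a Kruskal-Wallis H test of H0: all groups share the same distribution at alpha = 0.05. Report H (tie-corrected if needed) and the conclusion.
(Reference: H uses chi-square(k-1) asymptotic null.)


Step 1: Combine all N = 13 observations and assign midranks.
sorted (value, group, rank): (6,G1,1), (8,G1,2), (9,G3,3), (10,G2,4), (12,G1,5), (16,G3,6), (18,G2,7), (20,G2,8), (22,G3,9), (23,G1,10.5), (23,G2,10.5), (28,G3,12), (29,G2,13)
Step 2: Sum ranks within each group.
R_1 = 18.5 (n_1 = 4)
R_2 = 42.5 (n_2 = 5)
R_3 = 30 (n_3 = 4)
Step 3: H = 12/(N(N+1)) * sum(R_i^2/n_i) - 3(N+1)
     = 12/(13*14) * (18.5^2/4 + 42.5^2/5 + 30^2/4) - 3*14
     = 0.065934 * 671.812 - 42
     = 2.295330.
Step 4: Ties present; correction factor C = 1 - 6/(13^3 - 13) = 0.997253. Corrected H = 2.295330 / 0.997253 = 2.301653.
Step 5: Under H0, H ~ chi^2(2); p-value = 0.316375.
Step 6: alpha = 0.05. fail to reject H0.

H = 2.3017, df = 2, p = 0.316375, fail to reject H0.


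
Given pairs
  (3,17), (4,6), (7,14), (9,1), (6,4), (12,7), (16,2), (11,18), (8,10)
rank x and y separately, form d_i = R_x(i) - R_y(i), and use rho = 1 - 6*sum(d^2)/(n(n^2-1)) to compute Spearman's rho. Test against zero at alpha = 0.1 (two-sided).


Step 1: Rank x and y separately (midranks; no ties here).
rank(x): 3->1, 4->2, 7->4, 9->6, 6->3, 12->8, 16->9, 11->7, 8->5
rank(y): 17->8, 6->4, 14->7, 1->1, 4->3, 7->5, 2->2, 18->9, 10->6
Step 2: d_i = R_x(i) - R_y(i); compute d_i^2.
  (1-8)^2=49, (2-4)^2=4, (4-7)^2=9, (6-1)^2=25, (3-3)^2=0, (8-5)^2=9, (9-2)^2=49, (7-9)^2=4, (5-6)^2=1
sum(d^2) = 150.
Step 3: rho = 1 - 6*150 / (9*(9^2 - 1)) = 1 - 900/720 = -0.250000.
Step 4: Under H0, t = rho * sqrt((n-2)/(1-rho^2)) = -0.6831 ~ t(7).
Step 5: Two-sided p-value from the t-distribution with 7 df = 0.516490.
Step 6: alpha = 0.1. fail to reject H0.

rho = -0.2500, p = 0.516490, fail to reject H0 at alpha = 0.1.


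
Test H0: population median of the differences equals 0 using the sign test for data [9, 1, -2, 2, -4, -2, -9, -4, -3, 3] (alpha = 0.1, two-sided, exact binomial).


Step 1: Discard zero differences. Original n = 10; n_eff = number of nonzero differences = 10.
Nonzero differences (with sign): +9, +1, -2, +2, -4, -2, -9, -4, -3, +3
Step 2: Count signs: positive = 4, negative = 6.
Step 3: Under H0: P(positive) = 0.5, so the number of positives S ~ Bin(10, 0.5).
Step 4: Two-sided exact p-value = sum of Bin(10,0.5) probabilities at or below the observed probability = 0.753906.
Step 5: alpha = 0.1. fail to reject H0.

n_eff = 10, pos = 4, neg = 6, p = 0.753906, fail to reject H0.


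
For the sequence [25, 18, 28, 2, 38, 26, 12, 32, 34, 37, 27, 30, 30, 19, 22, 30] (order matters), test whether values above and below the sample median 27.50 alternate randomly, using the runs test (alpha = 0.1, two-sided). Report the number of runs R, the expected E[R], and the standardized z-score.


Step 1: Compute median = 27.50; label A = above, B = below.
Labels in order: BBABABBAAABAABBA  (n_A = 8, n_B = 8)
Step 2: Count runs R = 10.
Step 3: Under H0 (random ordering), E[R] = 2*n_A*n_B/(n_A+n_B) + 1 = 2*8*8/16 + 1 = 9.0000.
        Var[R] = 2*n_A*n_B*(2*n_A*n_B - n_A - n_B) / ((n_A+n_B)^2 * (n_A+n_B-1)) = 14336/3840 = 3.7333.
        SD[R] = 1.9322.
Step 4: Continuity-corrected z = (R - 0.5 - E[R]) / SD[R] = (10 - 0.5 - 9.0000) / 1.9322 = 0.2588.
Step 5: Two-sided p-value via normal approximation = 2*(1 - Phi(|z|)) = 0.795809.
Step 6: alpha = 0.1. fail to reject H0.

R = 10, z = 0.2588, p = 0.795809, fail to reject H0.


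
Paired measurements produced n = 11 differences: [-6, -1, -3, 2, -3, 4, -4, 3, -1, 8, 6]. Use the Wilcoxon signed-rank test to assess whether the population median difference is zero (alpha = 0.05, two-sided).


Step 1: Drop any zero differences (none here) and take |d_i|.
|d| = [6, 1, 3, 2, 3, 4, 4, 3, 1, 8, 6]
Step 2: Midrank |d_i| (ties get averaged ranks).
ranks: |6|->9.5, |1|->1.5, |3|->5, |2|->3, |3|->5, |4|->7.5, |4|->7.5, |3|->5, |1|->1.5, |8|->11, |6|->9.5
Step 3: Attach original signs; sum ranks with positive sign and with negative sign.
W+ = 3 + 7.5 + 5 + 11 + 9.5 = 36
W- = 9.5 + 1.5 + 5 + 5 + 7.5 + 1.5 = 30
(Check: W+ + W- = 66 should equal n(n+1)/2 = 66.)
Step 4: Test statistic W = min(W+, W-) = 30.
Step 5: Ties in |d|, so use the tie-corrected normal approximation.
        E[W] = n(n+1)/4 = 11*12/4 = 33.
        Tie groups: |d|=1 (t=2), |d|=3 (t=3), |d|=4 (t=2), |d|=6 (t=2); sum(t^3 - t) = 42.
        Var[W] = n(n+1)(2n+1)/24 - sum(t^3-t)/48 = 3036/24 - 42/48 = 125.625.
        z = (W - E[W]) / sqrt(Var[W]) = (30 - 33) / 11.2083 = -0.2677.
        Two-sided p = 2*Phi(z) = 0.788961.
Step 6: alpha = 0.05. fail to reject H0.

W+ = 36, W- = 30, W = min = 30, p = 0.788961, fail to reject H0.


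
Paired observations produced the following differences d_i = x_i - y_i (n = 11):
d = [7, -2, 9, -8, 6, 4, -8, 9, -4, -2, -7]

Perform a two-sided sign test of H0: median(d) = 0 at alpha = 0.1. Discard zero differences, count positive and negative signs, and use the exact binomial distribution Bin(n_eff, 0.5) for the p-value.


Step 1: Discard zero differences. Original n = 11; n_eff = number of nonzero differences = 11.
Nonzero differences (with sign): +7, -2, +9, -8, +6, +4, -8, +9, -4, -2, -7
Step 2: Count signs: positive = 5, negative = 6.
Step 3: Under H0: P(positive) = 0.5, so the number of positives S ~ Bin(11, 0.5).
Step 4: Two-sided exact p-value = sum of Bin(11,0.5) probabilities at or below the observed probability = 1.000000.
Step 5: alpha = 0.1. fail to reject H0.

n_eff = 11, pos = 5, neg = 6, p = 1.000000, fail to reject H0.


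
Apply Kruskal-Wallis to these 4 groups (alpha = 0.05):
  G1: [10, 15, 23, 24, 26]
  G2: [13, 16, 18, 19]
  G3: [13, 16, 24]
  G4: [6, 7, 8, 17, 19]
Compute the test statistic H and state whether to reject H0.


Step 1: Combine all N = 17 observations and assign midranks.
sorted (value, group, rank): (6,G4,1), (7,G4,2), (8,G4,3), (10,G1,4), (13,G2,5.5), (13,G3,5.5), (15,G1,7), (16,G2,8.5), (16,G3,8.5), (17,G4,10), (18,G2,11), (19,G2,12.5), (19,G4,12.5), (23,G1,14), (24,G1,15.5), (24,G3,15.5), (26,G1,17)
Step 2: Sum ranks within each group.
R_1 = 57.5 (n_1 = 5)
R_2 = 37.5 (n_2 = 4)
R_3 = 29.5 (n_3 = 3)
R_4 = 28.5 (n_4 = 5)
Step 3: H = 12/(N(N+1)) * sum(R_i^2/n_i) - 3(N+1)
     = 12/(17*18) * (57.5^2/5 + 37.5^2/4 + 29.5^2/3 + 28.5^2/5) - 3*18
     = 0.039216 * 1465.35 - 54
     = 3.464542.
Step 4: Ties present; correction factor C = 1 - 24/(17^3 - 17) = 0.995098. Corrected H = 3.464542 / 0.995098 = 3.481609.
Step 5: Under H0, H ~ chi^2(3); p-value = 0.323155.
Step 6: alpha = 0.05. fail to reject H0.

H = 3.4816, df = 3, p = 0.323155, fail to reject H0.


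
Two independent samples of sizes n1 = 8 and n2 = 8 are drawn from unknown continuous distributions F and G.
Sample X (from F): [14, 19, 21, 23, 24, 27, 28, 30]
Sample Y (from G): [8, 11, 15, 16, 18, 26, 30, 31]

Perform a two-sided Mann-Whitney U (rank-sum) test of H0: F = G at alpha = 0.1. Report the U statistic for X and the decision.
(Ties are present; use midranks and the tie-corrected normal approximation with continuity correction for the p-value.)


Step 1: Combine and sort all 16 observations; assign midranks.
sorted (value, group): (8,Y), (11,Y), (14,X), (15,Y), (16,Y), (18,Y), (19,X), (21,X), (23,X), (24,X), (26,Y), (27,X), (28,X), (30,X), (30,Y), (31,Y)
ranks: 8->1, 11->2, 14->3, 15->4, 16->5, 18->6, 19->7, 21->8, 23->9, 24->10, 26->11, 27->12, 28->13, 30->14.5, 30->14.5, 31->16
Step 2: Rank sum for X: R1 = 3 + 7 + 8 + 9 + 10 + 12 + 13 + 14.5 = 76.5.
Step 3: U_X = R1 - n1(n1+1)/2 = 76.5 - 8*9/2 = 76.5 - 36 = 40.5.
       U_Y = n1*n2 - U_X = 64 - 40.5 = 23.5.
Step 4: Ties are present, so use the tie-corrected normal approximation (with continuity correction) for the p-value.
Step 5: p-value = 0.400468; compare to alpha = 0.1. fail to reject H0.

U_X = 40.5, p = 0.400468, fail to reject H0 at alpha = 0.1.


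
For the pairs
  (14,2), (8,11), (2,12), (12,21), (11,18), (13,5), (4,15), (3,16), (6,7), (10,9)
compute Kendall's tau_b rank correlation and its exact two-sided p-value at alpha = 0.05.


Step 1: Enumerate the 45 unordered pairs (i,j) with i<j and classify each by sign(x_j-x_i) * sign(y_j-y_i).
  (1,2):dx=-6,dy=+9->D; (1,3):dx=-12,dy=+10->D; (1,4):dx=-2,dy=+19->D; (1,5):dx=-3,dy=+16->D
  (1,6):dx=-1,dy=+3->D; (1,7):dx=-10,dy=+13->D; (1,8):dx=-11,dy=+14->D; (1,9):dx=-8,dy=+5->D
  (1,10):dx=-4,dy=+7->D; (2,3):dx=-6,dy=+1->D; (2,4):dx=+4,dy=+10->C; (2,5):dx=+3,dy=+7->C
  (2,6):dx=+5,dy=-6->D; (2,7):dx=-4,dy=+4->D; (2,8):dx=-5,dy=+5->D; (2,9):dx=-2,dy=-4->C
  (2,10):dx=+2,dy=-2->D; (3,4):dx=+10,dy=+9->C; (3,5):dx=+9,dy=+6->C; (3,6):dx=+11,dy=-7->D
  (3,7):dx=+2,dy=+3->C; (3,8):dx=+1,dy=+4->C; (3,9):dx=+4,dy=-5->D; (3,10):dx=+8,dy=-3->D
  (4,5):dx=-1,dy=-3->C; (4,6):dx=+1,dy=-16->D; (4,7):dx=-8,dy=-6->C; (4,8):dx=-9,dy=-5->C
  (4,9):dx=-6,dy=-14->C; (4,10):dx=-2,dy=-12->C; (5,6):dx=+2,dy=-13->D; (5,7):dx=-7,dy=-3->C
  (5,8):dx=-8,dy=-2->C; (5,9):dx=-5,dy=-11->C; (5,10):dx=-1,dy=-9->C; (6,7):dx=-9,dy=+10->D
  (6,8):dx=-10,dy=+11->D; (6,9):dx=-7,dy=+2->D; (6,10):dx=-3,dy=+4->D; (7,8):dx=-1,dy=+1->D
  (7,9):dx=+2,dy=-8->D; (7,10):dx=+6,dy=-6->D; (8,9):dx=+3,dy=-9->D; (8,10):dx=+7,dy=-7->D
  (9,10):dx=+4,dy=+2->C
Step 2: C = 17, D = 28, total pairs = 45.
Step 3: tau = (C - D)/(n(n-1)/2) = (17 - 28)/45 = -0.244444.
Step 4: Exact two-sided p-value (enumerate n! = 3628800 permutations of y under H0): p = 0.380720.
Step 5: alpha = 0.05. fail to reject H0.

tau_b = -0.2444 (C=17, D=28), p = 0.380720, fail to reject H0.


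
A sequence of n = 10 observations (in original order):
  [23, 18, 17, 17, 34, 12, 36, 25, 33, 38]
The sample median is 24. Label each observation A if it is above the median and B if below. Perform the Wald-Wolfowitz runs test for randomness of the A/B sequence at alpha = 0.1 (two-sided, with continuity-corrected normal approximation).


Step 1: Compute median = 24; label A = above, B = below.
Labels in order: BBBBABAAAA  (n_A = 5, n_B = 5)
Step 2: Count runs R = 4.
Step 3: Under H0 (random ordering), E[R] = 2*n_A*n_B/(n_A+n_B) + 1 = 2*5*5/10 + 1 = 6.0000.
        Var[R] = 2*n_A*n_B*(2*n_A*n_B - n_A - n_B) / ((n_A+n_B)^2 * (n_A+n_B-1)) = 2000/900 = 2.2222.
        SD[R] = 1.4907.
Step 4: Continuity-corrected z = (R + 0.5 - E[R]) / SD[R] = (4 + 0.5 - 6.0000) / 1.4907 = -1.0062.
Step 5: Two-sided p-value via normal approximation = 2*(1 - Phi(|z|)) = 0.314305.
Step 6: alpha = 0.1. fail to reject H0.

R = 4, z = -1.0062, p = 0.314305, fail to reject H0.


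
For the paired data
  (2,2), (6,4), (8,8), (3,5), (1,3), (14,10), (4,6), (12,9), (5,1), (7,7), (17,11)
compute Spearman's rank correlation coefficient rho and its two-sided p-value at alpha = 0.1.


Step 1: Rank x and y separately (midranks; no ties here).
rank(x): 2->2, 6->6, 8->8, 3->3, 1->1, 14->10, 4->4, 12->9, 5->5, 7->7, 17->11
rank(y): 2->2, 4->4, 8->8, 5->5, 3->3, 10->10, 6->6, 9->9, 1->1, 7->7, 11->11
Step 2: d_i = R_x(i) - R_y(i); compute d_i^2.
  (2-2)^2=0, (6-4)^2=4, (8-8)^2=0, (3-5)^2=4, (1-3)^2=4, (10-10)^2=0, (4-6)^2=4, (9-9)^2=0, (5-1)^2=16, (7-7)^2=0, (11-11)^2=0
sum(d^2) = 32.
Step 3: rho = 1 - 6*32 / (11*(11^2 - 1)) = 1 - 192/1320 = 0.854545.
Step 4: Under H0, t = rho * sqrt((n-2)/(1-rho^2)) = 4.9360 ~ t(9).
Step 5: Two-sided p-value from the t-distribution with 9 df = 0.000807.
Step 6: alpha = 0.1. reject H0.

rho = 0.8545, p = 0.000807, reject H0 at alpha = 0.1.


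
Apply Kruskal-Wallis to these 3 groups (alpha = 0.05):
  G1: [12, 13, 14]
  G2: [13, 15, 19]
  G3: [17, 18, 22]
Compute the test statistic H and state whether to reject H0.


Step 1: Combine all N = 9 observations and assign midranks.
sorted (value, group, rank): (12,G1,1), (13,G1,2.5), (13,G2,2.5), (14,G1,4), (15,G2,5), (17,G3,6), (18,G3,7), (19,G2,8), (22,G3,9)
Step 2: Sum ranks within each group.
R_1 = 7.5 (n_1 = 3)
R_2 = 15.5 (n_2 = 3)
R_3 = 22 (n_3 = 3)
Step 3: H = 12/(N(N+1)) * sum(R_i^2/n_i) - 3(N+1)
     = 12/(9*10) * (7.5^2/3 + 15.5^2/3 + 22^2/3) - 3*10
     = 0.133333 * 260.167 - 30
     = 4.688889.
Step 4: Ties present; correction factor C = 1 - 6/(9^3 - 9) = 0.991667. Corrected H = 4.688889 / 0.991667 = 4.728291.
Step 5: Under H0, H ~ chi^2(2); p-value = 0.094030.
Step 6: alpha = 0.05. fail to reject H0.

H = 4.7283, df = 2, p = 0.094030, fail to reject H0.


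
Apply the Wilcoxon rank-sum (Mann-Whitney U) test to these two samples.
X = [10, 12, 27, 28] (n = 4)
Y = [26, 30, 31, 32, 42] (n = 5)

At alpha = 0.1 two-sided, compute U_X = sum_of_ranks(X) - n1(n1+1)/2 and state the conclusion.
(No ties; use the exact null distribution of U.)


Step 1: Combine and sort all 9 observations; assign midranks.
sorted (value, group): (10,X), (12,X), (26,Y), (27,X), (28,X), (30,Y), (31,Y), (32,Y), (42,Y)
ranks: 10->1, 12->2, 26->3, 27->4, 28->5, 30->6, 31->7, 32->8, 42->9
Step 2: Rank sum for X: R1 = 1 + 2 + 4 + 5 = 12.
Step 3: U_X = R1 - n1(n1+1)/2 = 12 - 4*5/2 = 12 - 10 = 2.
       U_Y = n1*n2 - U_X = 20 - 2 = 18.
Step 4: No ties, so the exact null distribution of U (based on enumerating the C(9,4) = 126 equally likely rank assignments) gives the two-sided p-value.
Step 5: p-value = 0.063492; compare to alpha = 0.1. reject H0.

U_X = 2, p = 0.063492, reject H0 at alpha = 0.1.


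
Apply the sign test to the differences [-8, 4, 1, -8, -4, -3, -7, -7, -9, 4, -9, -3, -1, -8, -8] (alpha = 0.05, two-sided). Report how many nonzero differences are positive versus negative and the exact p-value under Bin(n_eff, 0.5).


Step 1: Discard zero differences. Original n = 15; n_eff = number of nonzero differences = 15.
Nonzero differences (with sign): -8, +4, +1, -8, -4, -3, -7, -7, -9, +4, -9, -3, -1, -8, -8
Step 2: Count signs: positive = 3, negative = 12.
Step 3: Under H0: P(positive) = 0.5, so the number of positives S ~ Bin(15, 0.5).
Step 4: Two-sided exact p-value = sum of Bin(15,0.5) probabilities at or below the observed probability = 0.035156.
Step 5: alpha = 0.05. reject H0.

n_eff = 15, pos = 3, neg = 12, p = 0.035156, reject H0.


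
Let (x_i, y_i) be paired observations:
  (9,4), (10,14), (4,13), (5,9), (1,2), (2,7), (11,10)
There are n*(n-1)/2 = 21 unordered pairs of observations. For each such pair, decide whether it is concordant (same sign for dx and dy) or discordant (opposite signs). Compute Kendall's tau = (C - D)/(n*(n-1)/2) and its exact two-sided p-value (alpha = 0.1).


Step 1: Enumerate the 21 unordered pairs (i,j) with i<j and classify each by sign(x_j-x_i) * sign(y_j-y_i).
  (1,2):dx=+1,dy=+10->C; (1,3):dx=-5,dy=+9->D; (1,4):dx=-4,dy=+5->D; (1,5):dx=-8,dy=-2->C
  (1,6):dx=-7,dy=+3->D; (1,7):dx=+2,dy=+6->C; (2,3):dx=-6,dy=-1->C; (2,4):dx=-5,dy=-5->C
  (2,5):dx=-9,dy=-12->C; (2,6):dx=-8,dy=-7->C; (2,7):dx=+1,dy=-4->D; (3,4):dx=+1,dy=-4->D
  (3,5):dx=-3,dy=-11->C; (3,6):dx=-2,dy=-6->C; (3,7):dx=+7,dy=-3->D; (4,5):dx=-4,dy=-7->C
  (4,6):dx=-3,dy=-2->C; (4,7):dx=+6,dy=+1->C; (5,6):dx=+1,dy=+5->C; (5,7):dx=+10,dy=+8->C
  (6,7):dx=+9,dy=+3->C
Step 2: C = 15, D = 6, total pairs = 21.
Step 3: tau = (C - D)/(n(n-1)/2) = (15 - 6)/21 = 0.428571.
Step 4: Exact two-sided p-value (enumerate n! = 5040 permutations of y under H0): p = 0.238889.
Step 5: alpha = 0.1. fail to reject H0.

tau_b = 0.4286 (C=15, D=6), p = 0.238889, fail to reject H0.


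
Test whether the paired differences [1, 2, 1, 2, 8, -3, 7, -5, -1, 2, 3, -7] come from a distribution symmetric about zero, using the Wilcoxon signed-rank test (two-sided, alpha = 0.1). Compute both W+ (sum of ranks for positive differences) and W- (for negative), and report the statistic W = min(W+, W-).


Step 1: Drop any zero differences (none here) and take |d_i|.
|d| = [1, 2, 1, 2, 8, 3, 7, 5, 1, 2, 3, 7]
Step 2: Midrank |d_i| (ties get averaged ranks).
ranks: |1|->2, |2|->5, |1|->2, |2|->5, |8|->12, |3|->7.5, |7|->10.5, |5|->9, |1|->2, |2|->5, |3|->7.5, |7|->10.5
Step 3: Attach original signs; sum ranks with positive sign and with negative sign.
W+ = 2 + 5 + 2 + 5 + 12 + 10.5 + 5 + 7.5 = 49
W- = 7.5 + 9 + 2 + 10.5 = 29
(Check: W+ + W- = 78 should equal n(n+1)/2 = 78.)
Step 4: Test statistic W = min(W+, W-) = 29.
Step 5: Ties in |d|, so use the tie-corrected normal approximation.
        E[W] = n(n+1)/4 = 12*13/4 = 39.
        Tie groups: |d|=1 (t=3), |d|=2 (t=3), |d|=3 (t=2), |d|=7 (t=2); sum(t^3 - t) = 60.
        Var[W] = n(n+1)(2n+1)/24 - sum(t^3-t)/48 = 3900/24 - 60/48 = 161.25.
        z = (W - E[W]) / sqrt(Var[W]) = (29 - 39) / 12.6984 = -0.7875.
        Two-sided p = 2*Phi(z) = 0.430990.
Step 6: alpha = 0.1. fail to reject H0.

W+ = 49, W- = 29, W = min = 29, p = 0.430990, fail to reject H0.


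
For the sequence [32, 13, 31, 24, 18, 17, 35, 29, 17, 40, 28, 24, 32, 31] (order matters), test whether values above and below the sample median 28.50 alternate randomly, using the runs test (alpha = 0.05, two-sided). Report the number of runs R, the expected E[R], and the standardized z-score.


Step 1: Compute median = 28.50; label A = above, B = below.
Labels in order: ABABBBAABABBAA  (n_A = 7, n_B = 7)
Step 2: Count runs R = 9.
Step 3: Under H0 (random ordering), E[R] = 2*n_A*n_B/(n_A+n_B) + 1 = 2*7*7/14 + 1 = 8.0000.
        Var[R] = 2*n_A*n_B*(2*n_A*n_B - n_A - n_B) / ((n_A+n_B)^2 * (n_A+n_B-1)) = 8232/2548 = 3.2308.
        SD[R] = 1.7974.
Step 4: Continuity-corrected z = (R - 0.5 - E[R]) / SD[R] = (9 - 0.5 - 8.0000) / 1.7974 = 0.2782.
Step 5: Two-sided p-value via normal approximation = 2*(1 - Phi(|z|)) = 0.780879.
Step 6: alpha = 0.05. fail to reject H0.

R = 9, z = 0.2782, p = 0.780879, fail to reject H0.


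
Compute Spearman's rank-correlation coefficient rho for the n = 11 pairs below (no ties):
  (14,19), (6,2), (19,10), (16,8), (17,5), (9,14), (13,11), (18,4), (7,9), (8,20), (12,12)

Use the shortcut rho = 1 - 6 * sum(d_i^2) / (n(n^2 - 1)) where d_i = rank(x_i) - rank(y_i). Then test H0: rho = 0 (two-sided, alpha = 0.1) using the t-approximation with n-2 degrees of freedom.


Step 1: Rank x and y separately (midranks; no ties here).
rank(x): 14->7, 6->1, 19->11, 16->8, 17->9, 9->4, 13->6, 18->10, 7->2, 8->3, 12->5
rank(y): 19->10, 2->1, 10->6, 8->4, 5->3, 14->9, 11->7, 4->2, 9->5, 20->11, 12->8
Step 2: d_i = R_x(i) - R_y(i); compute d_i^2.
  (7-10)^2=9, (1-1)^2=0, (11-6)^2=25, (8-4)^2=16, (9-3)^2=36, (4-9)^2=25, (6-7)^2=1, (10-2)^2=64, (2-5)^2=9, (3-11)^2=64, (5-8)^2=9
sum(d^2) = 258.
Step 3: rho = 1 - 6*258 / (11*(11^2 - 1)) = 1 - 1548/1320 = -0.172727.
Step 4: Under H0, t = rho * sqrt((n-2)/(1-rho^2)) = -0.5261 ~ t(9).
Step 5: Two-sided p-value from the t-distribution with 9 df = 0.611542.
Step 6: alpha = 0.1. fail to reject H0.

rho = -0.1727, p = 0.611542, fail to reject H0 at alpha = 0.1.


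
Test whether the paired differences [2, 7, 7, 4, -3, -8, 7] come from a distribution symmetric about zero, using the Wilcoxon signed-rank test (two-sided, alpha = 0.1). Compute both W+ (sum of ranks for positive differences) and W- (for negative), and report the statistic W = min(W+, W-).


Step 1: Drop any zero differences (none here) and take |d_i|.
|d| = [2, 7, 7, 4, 3, 8, 7]
Step 2: Midrank |d_i| (ties get averaged ranks).
ranks: |2|->1, |7|->5, |7|->5, |4|->3, |3|->2, |8|->7, |7|->5
Step 3: Attach original signs; sum ranks with positive sign and with negative sign.
W+ = 1 + 5 + 5 + 3 + 5 = 19
W- = 2 + 7 = 9
(Check: W+ + W- = 28 should equal n(n+1)/2 = 28.)
Step 4: Test statistic W = min(W+, W-) = 9.
Step 5: Ties in |d|, so use the tie-corrected normal approximation.
        E[W] = n(n+1)/4 = 7*8/4 = 14.
        Tie groups: |d|=7 (t=3); sum(t^3 - t) = 24.
        Var[W] = n(n+1)(2n+1)/24 - sum(t^3-t)/48 = 840/24 - 24/48 = 34.5.
        z = (W - E[W]) / sqrt(Var[W]) = (9 - 14) / 5.8737 = -0.8513.
        Two-sided p = 2*Phi(z) = 0.394627.
Step 6: alpha = 0.1. fail to reject H0.

W+ = 19, W- = 9, W = min = 9, p = 0.394627, fail to reject H0.


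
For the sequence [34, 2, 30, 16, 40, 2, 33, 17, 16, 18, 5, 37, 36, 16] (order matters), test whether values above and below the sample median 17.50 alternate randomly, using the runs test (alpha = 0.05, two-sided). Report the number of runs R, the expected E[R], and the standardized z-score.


Step 1: Compute median = 17.50; label A = above, B = below.
Labels in order: ABABABABBABAAB  (n_A = 7, n_B = 7)
Step 2: Count runs R = 12.
Step 3: Under H0 (random ordering), E[R] = 2*n_A*n_B/(n_A+n_B) + 1 = 2*7*7/14 + 1 = 8.0000.
        Var[R] = 2*n_A*n_B*(2*n_A*n_B - n_A - n_B) / ((n_A+n_B)^2 * (n_A+n_B-1)) = 8232/2548 = 3.2308.
        SD[R] = 1.7974.
Step 4: Continuity-corrected z = (R - 0.5 - E[R]) / SD[R] = (12 - 0.5 - 8.0000) / 1.7974 = 1.9472.
Step 5: Two-sided p-value via normal approximation = 2*(1 - Phi(|z|)) = 0.051508.
Step 6: alpha = 0.05. fail to reject H0.

R = 12, z = 1.9472, p = 0.051508, fail to reject H0.
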